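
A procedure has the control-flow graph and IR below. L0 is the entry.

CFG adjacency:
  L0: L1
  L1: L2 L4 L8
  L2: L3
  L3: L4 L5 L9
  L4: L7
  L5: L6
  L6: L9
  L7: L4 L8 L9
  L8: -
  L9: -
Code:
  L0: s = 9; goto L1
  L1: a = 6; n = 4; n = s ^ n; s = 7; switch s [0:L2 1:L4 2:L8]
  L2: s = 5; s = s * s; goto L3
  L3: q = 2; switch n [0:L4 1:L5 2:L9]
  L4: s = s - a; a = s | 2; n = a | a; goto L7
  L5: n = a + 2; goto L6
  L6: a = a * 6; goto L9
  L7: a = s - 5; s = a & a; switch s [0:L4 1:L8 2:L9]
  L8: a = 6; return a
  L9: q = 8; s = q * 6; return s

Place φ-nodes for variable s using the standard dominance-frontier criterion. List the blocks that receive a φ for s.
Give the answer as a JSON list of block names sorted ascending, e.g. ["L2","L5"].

idom tree: L1←L0 L2←L1 L3←L2 L4←L1 L5←L3 L6←L5 L7←L4 L8←L1 L9←L1
Join-block Dom:
  L4: preds {L1,L3,L7}: {L0,L1} ∩ {L0,L1,L2,L3} ∩ {L0,L1,L4,L7} = {L0,L1}; idom=L1
  L8: preds {L1,L7}: {L0,L1} ∩ {L0,L1,L4,L7} = {L0,L1}; idom=L1
  L9: preds {L3,L6,L7}: {L0,L1,L2,L3} ∩ {L0,L1,L2,L3,L5,L6} ∩ {L0,L1,L4,L7} = {L0,L1}; idom=L1

DF walk-up:
  join L4 pred L1: · stop@L1
  join L4 pred L3: L3→L2 stop@L1
  join L4 pred L7: L7→L4 stop@L1
  join L8 pred L1: · stop@L1
  join L8 pred L7: L7→L4 stop@L1
  join L9 pred L3: L3→L2 stop@L1
  join L9 pred L6: L6→L5→L3→L2 stop@L1
  join L9 pred L7: L7→L4 stop@L1
  L0: DF=∅
  L1: DF=∅
  L2: DF={L4,L9}
  L3: DF={L4,L9}
  L4: DF={L4,L8,L9}
  L5: DF={L9}
  L6: DF={L9}
  L7: DF={L4,L8,L9}
  L8: DF=∅
  L9: DF=∅

φ for s: defs {L0,L1,L2,L4,L7,L9}
  DF⁺ = {L4,L8,L9}

Answer: ["L4", "L8", "L9"]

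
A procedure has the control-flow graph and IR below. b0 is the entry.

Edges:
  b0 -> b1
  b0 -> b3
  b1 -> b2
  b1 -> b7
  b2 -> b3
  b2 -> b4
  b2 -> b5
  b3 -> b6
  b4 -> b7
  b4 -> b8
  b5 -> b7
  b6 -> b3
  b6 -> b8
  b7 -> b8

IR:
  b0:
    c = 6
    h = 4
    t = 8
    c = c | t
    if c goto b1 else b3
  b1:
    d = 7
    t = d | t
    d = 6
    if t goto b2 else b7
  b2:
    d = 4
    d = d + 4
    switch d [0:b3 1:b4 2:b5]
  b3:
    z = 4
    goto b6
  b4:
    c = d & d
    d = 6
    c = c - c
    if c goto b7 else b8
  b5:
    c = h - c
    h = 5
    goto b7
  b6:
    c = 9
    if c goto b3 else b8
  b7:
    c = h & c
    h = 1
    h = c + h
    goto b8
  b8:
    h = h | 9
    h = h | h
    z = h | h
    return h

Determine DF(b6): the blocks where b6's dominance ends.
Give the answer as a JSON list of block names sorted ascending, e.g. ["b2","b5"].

idom tree: b1←b0 b2←b1 b3←b0 b4←b2 b5←b2 b6←b3 b7←b1 b8←b0
Dom at joins:
  b3: preds {b0,b2,b6}: {b0} ∩ {b0,b1,b2} ∩ {b0,b3,b6} = {b0}; idom=b0
  b7: preds {b1,b4,b5}: {b0,b1} ∩ {b0,b1,b2,b4} ∩ {b0,b1,b2,b5} = {b0,b1}; idom=b1
  b8: preds {b4,b6,b7}: {b0,b1,b2,b4} ∩ {b0,b3,b6} ∩ {b0,b1,b7} = {b0}; idom=b0

Frontier:
  join b3 pred b0: · stop@b0
  join b3 pred b2: b2→b1 stop@b0
  join b3 pred b6: b6→b3 stop@b0
  join b7 pred b1: · stop@b1
  join b7 pred b4: b4→b2 stop@b1
  join b7 pred b5: b5→b2 stop@b1
  join b8 pred b4: b4→b2→b1 stop@b0
  join b8 pred b6: b6→b3 stop@b0
  join b8 pred b7: b7→b1 stop@b0
  b0 → ∅
  b1 → {b3,b8}
  b2 → {b3,b7,b8}
  b3 → {b3,b8}
  b4 → {b7,b8}
  b5 → {b7}
  b6 → {b3,b8}
  b7 → {b8}
  b8 → ∅

DF(b6) = ["b3", "b8"]

Answer: ["b3", "b8"]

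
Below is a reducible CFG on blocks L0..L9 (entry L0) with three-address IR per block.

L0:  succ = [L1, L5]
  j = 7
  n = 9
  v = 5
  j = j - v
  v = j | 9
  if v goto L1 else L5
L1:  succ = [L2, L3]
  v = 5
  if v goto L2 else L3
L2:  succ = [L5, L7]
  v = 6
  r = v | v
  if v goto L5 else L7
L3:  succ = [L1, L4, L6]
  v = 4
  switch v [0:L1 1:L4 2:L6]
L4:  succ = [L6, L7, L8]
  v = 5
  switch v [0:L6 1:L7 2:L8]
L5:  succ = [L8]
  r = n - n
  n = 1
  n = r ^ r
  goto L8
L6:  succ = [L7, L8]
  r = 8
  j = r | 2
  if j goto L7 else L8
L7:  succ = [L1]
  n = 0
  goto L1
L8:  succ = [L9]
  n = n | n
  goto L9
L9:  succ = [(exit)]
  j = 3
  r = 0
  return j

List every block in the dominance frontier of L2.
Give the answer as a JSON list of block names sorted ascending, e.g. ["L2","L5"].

Answer: ["L5", "L7"]

Analysis:
idom tree: L1←L0 L2←L1 L3←L1 L4←L3 L5←L0 L6←L3 L7←L1 L8←L0 L9←L8
Dom∩ at merges:
  L1: preds {L0,L3,L7}: {L0} ∩ {L0,L1,L3} ∩ {L0,L1,L7} = {L0}; idom=L0
  L5: preds {L0,L2}: {L0} ∩ {L0,L1,L2} = {L0}; idom=L0
  L6: preds {L3,L4}: {L0,L1,L3} ∩ {L0,L1,L3,L4} = {L0,L1,L3}; idom=L3
  L7: preds {L2,L4,L6}: {L0,L1,L2} ∩ {L0,L1,L3,L4} ∩ {L0,L1,L3,L6} = {L0,L1}; idom=L1
  L8: preds {L4,L5,L6}: {L0,L1,L3,L4} ∩ {L0,L5} ∩ {L0,L1,L3,L6} = {L0}; idom=L0

Frontier:
  L1←L0: walk · to L0
  L1←L3: walk L3→L1 to L0
  L1←L7: walk L7→L1 to L0
  L5←L0: walk · to L0
  L5←L2: walk L2→L1 to L0
  L6←L3: walk · to L3
  L6←L4: walk L4 to L3
  L7←L2: walk L2 to L1
  L7←L4: walk L4→L3 to L1
  L7←L6: walk L6→L3 to L1
  L8←L4: walk L4→L3→L1 to L0
  L8←L5: walk L5 to L0
  L8←L6: walk L6→L3→L1 to L0
  L0 → ∅
  L1 → {L1,L5,L8}
  L2 → {L5,L7}
  L3 → {L1,L7,L8}
  L4 → {L6,L7,L8}
  L5 → {L8}
  L6 → {L7,L8}
  L7 → {L1}
  L8 → ∅
  L9 → ∅

DF(L2) = ["L5", "L7"]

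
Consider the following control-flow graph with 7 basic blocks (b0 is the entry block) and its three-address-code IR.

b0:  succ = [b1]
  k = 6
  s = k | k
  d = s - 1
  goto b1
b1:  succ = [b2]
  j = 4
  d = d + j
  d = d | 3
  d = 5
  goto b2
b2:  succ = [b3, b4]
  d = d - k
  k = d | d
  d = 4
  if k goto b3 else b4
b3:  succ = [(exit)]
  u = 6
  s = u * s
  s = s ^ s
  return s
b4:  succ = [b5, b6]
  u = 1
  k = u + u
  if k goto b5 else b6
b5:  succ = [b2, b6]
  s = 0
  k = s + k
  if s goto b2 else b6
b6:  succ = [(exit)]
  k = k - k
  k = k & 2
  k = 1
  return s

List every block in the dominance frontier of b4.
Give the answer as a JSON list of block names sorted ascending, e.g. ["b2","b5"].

Answer: ["b2"]

Derivation:
idom tree: b1←b0 b2←b1 b3←b2 b4←b2 b5←b4 b6←b4
Dom∩ at merges:
  b2: preds {b1,b5}: {b0,b1} ∩ {b0,b1,b2,b4,b5} = {b0,b1}; idom=b1
  b6: preds {b4,b5}: {b0,b1,b2,b4} ∩ {b0,b1,b2,b4,b5} = {b0,b1,b2,b4}; idom=b4

Frontier:
  b2←b1: walk · to b1
  b2←b5: walk b5→b4→b2 to b1
  b6←b4: walk · to b4
  b6←b5: walk b5 to b4
  DF(b0)=∅
  DF(b1)=∅
  DF(b2)={b2}
  DF(b3)=∅
  DF(b4)={b2}
  DF(b5)={b2,b6}
  DF(b6)=∅

DF(b4) = ["b2"]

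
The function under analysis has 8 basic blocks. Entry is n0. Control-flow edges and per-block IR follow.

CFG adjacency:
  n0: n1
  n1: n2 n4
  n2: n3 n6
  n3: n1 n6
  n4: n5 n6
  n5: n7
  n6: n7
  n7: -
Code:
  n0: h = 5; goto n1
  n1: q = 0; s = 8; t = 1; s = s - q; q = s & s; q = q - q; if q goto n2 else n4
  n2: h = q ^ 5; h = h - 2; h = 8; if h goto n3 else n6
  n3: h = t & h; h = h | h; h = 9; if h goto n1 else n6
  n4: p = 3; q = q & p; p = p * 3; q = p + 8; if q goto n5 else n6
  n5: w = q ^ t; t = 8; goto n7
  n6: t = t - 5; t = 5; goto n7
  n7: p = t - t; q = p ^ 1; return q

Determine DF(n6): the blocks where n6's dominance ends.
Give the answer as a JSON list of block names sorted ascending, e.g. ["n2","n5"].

idom tree: n1←n0 n2←n1 n3←n2 n4←n1 n5←n4 n6←n1 n7←n1
Dom∩ at merges:
  n1: preds {n0,n3}: {n0} ∩ {n0,n1,n2,n3} = {n0}; idom=n0
  n6: preds {n2,n3,n4}: {n0,n1,n2} ∩ {n0,n1,n2,n3} ∩ {n0,n1,n4} = {n0,n1}; idom=n1
  n7: preds {n5,n6}: {n0,n1,n4,n5} ∩ {n0,n1,n6} = {n0,n1}; idom=n1

Frontier:
  join n1 pred n0: · stop@n0
  join n1 pred n3: n3→n2→n1 stop@n0
  join n6 pred n2: n2 stop@n1
  join n6 pred n3: n3→n2 stop@n1
  join n6 pred n4: n4 stop@n1
  join n7 pred n5: n5→n4 stop@n1
  join n7 pred n6: n6 stop@n1
  DF(n0)=∅
  DF(n1)={n1}
  DF(n2)={n1,n6}
  DF(n3)={n1,n6}
  DF(n4)={n6,n7}
  DF(n5)={n7}
  DF(n6)={n7}
  DF(n7)=∅

DF(n6) = ["n7"]

Answer: ["n7"]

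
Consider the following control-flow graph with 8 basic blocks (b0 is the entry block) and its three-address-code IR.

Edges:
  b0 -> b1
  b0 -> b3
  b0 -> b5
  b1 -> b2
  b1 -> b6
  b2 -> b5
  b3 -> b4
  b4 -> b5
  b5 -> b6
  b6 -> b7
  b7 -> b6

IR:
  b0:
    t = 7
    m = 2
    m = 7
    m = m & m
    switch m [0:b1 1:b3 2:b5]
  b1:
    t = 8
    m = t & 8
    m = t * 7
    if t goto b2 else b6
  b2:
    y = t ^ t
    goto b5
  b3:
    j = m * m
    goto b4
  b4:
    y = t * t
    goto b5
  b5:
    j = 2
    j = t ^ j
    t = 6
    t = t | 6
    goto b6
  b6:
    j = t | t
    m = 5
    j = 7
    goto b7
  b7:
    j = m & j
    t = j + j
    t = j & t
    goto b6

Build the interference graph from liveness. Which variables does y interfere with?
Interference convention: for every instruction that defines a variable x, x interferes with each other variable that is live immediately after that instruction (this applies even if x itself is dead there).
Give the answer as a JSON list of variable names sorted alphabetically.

def/use:
  b0: {m,t} / ∅
  b1: {m,t} / ∅
  b2: {y} / {t}
  b3: {j} / {m}
  b4: {y} / {t}
  b5: {j,t} / {t}
  b6: {j,m} / {t}
  b7: {j,t} / {j,m}

Backward fixpoint:
  live b0: ∅→{m,t}
  live b1: ∅→{t}
  live b2: {t}→{t}
  live b3: {m,t}→{t}
  live b4: {t}→{t}
  live b5: {t}→{t}
  live b6: {t}→{j,m}
  live b7: {j,m}→{t}

Conflict graph:
  j: {m,t}
  m: {j,t}
  t: {j,m,y}
  y: {t}

N(y) = ["t"]

Answer: ["t"]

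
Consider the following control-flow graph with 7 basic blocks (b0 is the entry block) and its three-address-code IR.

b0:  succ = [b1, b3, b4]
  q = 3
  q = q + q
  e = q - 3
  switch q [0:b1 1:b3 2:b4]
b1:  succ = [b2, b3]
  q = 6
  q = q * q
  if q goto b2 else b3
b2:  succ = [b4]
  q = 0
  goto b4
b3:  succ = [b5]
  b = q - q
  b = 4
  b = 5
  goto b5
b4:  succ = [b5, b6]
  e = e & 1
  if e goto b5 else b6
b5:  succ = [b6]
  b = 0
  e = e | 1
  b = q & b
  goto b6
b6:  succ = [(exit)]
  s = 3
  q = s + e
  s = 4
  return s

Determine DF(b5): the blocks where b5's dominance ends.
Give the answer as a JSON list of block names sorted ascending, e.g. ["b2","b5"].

idom tree: b1←b0 b2←b1 b3←b0 b4←b0 b5←b0 b6←b0
Dom at joins:
  b3: preds {b0,b1}: {b0} ∩ {b0,b1} = {b0}; idom=b0
  b4: preds {b0,b2}: {b0} ∩ {b0,b1,b2} = {b0}; idom=b0
  b5: preds {b3,b4}: {b0,b3} ∩ {b0,b4} = {b0}; idom=b0
  b6: preds {b4,b5}: {b0,b4} ∩ {b0,b5} = {b0}; idom=b0

DF walk-up:
  join b3 pred b0: · stop@b0
  join b3 pred b1: b1 stop@b0
  join b4 pred b0: · stop@b0
  join b4 pred b2: b2→b1 stop@b0
  join b5 pred b3: b3 stop@b0
  join b5 pred b4: b4 stop@b0
  join b6 pred b4: b4 stop@b0
  join b6 pred b5: b5 stop@b0
  b0: DF=∅
  b1: DF={b3,b4}
  b2: DF={b4}
  b3: DF={b5}
  b4: DF={b5,b6}
  b5: DF={b6}
  b6: DF=∅

DF(b5) = ["b6"]

Answer: ["b6"]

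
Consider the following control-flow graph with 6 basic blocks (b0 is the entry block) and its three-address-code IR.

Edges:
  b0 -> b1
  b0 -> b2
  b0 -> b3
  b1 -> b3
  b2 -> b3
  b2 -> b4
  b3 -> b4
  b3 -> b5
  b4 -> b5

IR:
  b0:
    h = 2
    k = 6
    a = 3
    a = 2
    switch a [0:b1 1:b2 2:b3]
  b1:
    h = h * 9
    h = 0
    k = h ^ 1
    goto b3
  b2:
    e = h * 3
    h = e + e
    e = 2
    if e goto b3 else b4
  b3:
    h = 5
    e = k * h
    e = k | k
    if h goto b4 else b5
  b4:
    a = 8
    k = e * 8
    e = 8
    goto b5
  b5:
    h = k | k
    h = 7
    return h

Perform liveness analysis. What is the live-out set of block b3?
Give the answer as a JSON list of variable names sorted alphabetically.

Per-block:
  b0 def {a,h,k} use ∅
  b1 def {h,k} use {h}
  b2 def {e,h} use {h}
  b3 def {e,h} use {k}
  b4 def {a,e,k} use {e}
  b5 def {h} use {k}

Live sets:
  live b0: ∅→{h,k}
  live b1: {h}→{k}
  live b2: {h,k}→{e,k}
  live b3: {k}→{e,k}
  live b4: {e}→{k}
  live b5: {k}→∅

live-out(b3) = ["e", "k"]

Answer: ["e", "k"]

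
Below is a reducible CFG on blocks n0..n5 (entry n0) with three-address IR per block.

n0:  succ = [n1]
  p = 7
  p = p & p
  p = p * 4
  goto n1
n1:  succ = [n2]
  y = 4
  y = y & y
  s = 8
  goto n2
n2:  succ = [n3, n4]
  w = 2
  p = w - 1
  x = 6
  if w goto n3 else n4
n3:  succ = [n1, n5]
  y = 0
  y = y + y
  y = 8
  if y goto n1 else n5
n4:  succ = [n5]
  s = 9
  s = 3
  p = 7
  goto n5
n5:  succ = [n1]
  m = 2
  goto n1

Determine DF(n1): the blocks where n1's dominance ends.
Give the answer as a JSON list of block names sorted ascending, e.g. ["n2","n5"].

Answer: ["n1"]

Analysis:
idom tree: n1←n0 n2←n1 n3←n2 n4←n2 n5←n2
Dom∩ at merges:
  n1: preds {n0,n3,n5}: {n0} ∩ {n0,n1,n2,n3} ∩ {n0,n1,n2,n5} = {n0}; idom=n0
  n5: preds {n3,n4}: {n0,n1,n2,n3} ∩ {n0,n1,n2,n4} = {n0,n1,n2}; idom=n2

DF derivation:
  join n1 pred n0: · stop@n0
  join n1 pred n3: n3→n2→n1 stop@n0
  join n1 pred n5: n5→n2→n1 stop@n0
  join n5 pred n3: n3 stop@n2
  join n5 pred n4: n4 stop@n2
  n0 → ∅
  n1 → {n1}
  n2 → {n1}
  n3 → {n1,n5}
  n4 → {n5}
  n5 → {n1}

DF(n1) = ["n1"]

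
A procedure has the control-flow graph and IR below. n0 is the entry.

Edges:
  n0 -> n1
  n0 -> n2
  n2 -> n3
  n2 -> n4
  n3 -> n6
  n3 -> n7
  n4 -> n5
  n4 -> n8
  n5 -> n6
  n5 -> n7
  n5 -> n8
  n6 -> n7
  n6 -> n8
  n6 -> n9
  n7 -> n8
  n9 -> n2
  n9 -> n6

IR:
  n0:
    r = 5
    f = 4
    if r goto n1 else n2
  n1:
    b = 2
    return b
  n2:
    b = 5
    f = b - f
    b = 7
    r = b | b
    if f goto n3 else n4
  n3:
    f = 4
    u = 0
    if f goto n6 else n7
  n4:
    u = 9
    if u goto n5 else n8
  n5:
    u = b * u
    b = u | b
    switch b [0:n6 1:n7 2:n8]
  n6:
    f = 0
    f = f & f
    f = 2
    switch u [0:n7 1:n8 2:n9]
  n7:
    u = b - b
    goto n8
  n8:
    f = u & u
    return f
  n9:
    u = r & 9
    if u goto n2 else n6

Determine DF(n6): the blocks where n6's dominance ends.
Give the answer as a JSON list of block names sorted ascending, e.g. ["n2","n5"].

Answer: ["n2", "n6", "n7", "n8"]

Working:
idom tree: n1←n0 n2←n0 n3←n2 n4←n2 n5←n4 n6←n2 n7←n2 n8←n2 n9←n6
Dom at joins:
  n2: preds {n0,n9}: {n0} ∩ {n0,n2,n6,n9} = {n0}; idom=n0
  n6: preds {n3,n5,n9}: {n0,n2,n3} ∩ {n0,n2,n4,n5} ∩ {n0,n2,n6,n9} = {n0,n2}; idom=n2
  n7: preds {n3,n5,n6}: {n0,n2,n3} ∩ {n0,n2,n4,n5} ∩ {n0,n2,n6} = {n0,n2}; idom=n2
  n8: preds {n4,n5,n6,n7}: {n0,n2,n4} ∩ {n0,n2,n4,n5} ∩ {n0,n2,n6} ∩ {n0,n2,n7} = {n0,n2}; idom=n2

Frontier:
  join n2 pred n0: · stop@n0
  join n2 pred n9: n9→n6→n2 stop@n0
  join n6 pred n3: n3 stop@n2
  join n6 pred n5: n5→n4 stop@n2
  join n6 pred n9: n9→n6 stop@n2
  join n7 pred n3: n3 stop@n2
  join n7 pred n5: n5→n4 stop@n2
  join n7 pred n6: n6 stop@n2
  join n8 pred n4: n4 stop@n2
  join n8 pred n5: n5→n4 stop@n2
  join n8 pred n6: n6 stop@n2
  join n8 pred n7: n7 stop@n2
  DF(n0)=∅
  DF(n1)=∅
  DF(n2)={n2}
  DF(n3)={n6,n7}
  DF(n4)={n6,n7,n8}
  DF(n5)={n6,n7,n8}
  DF(n6)={n2,n6,n7,n8}
  DF(n7)={n8}
  DF(n8)=∅
  DF(n9)={n2,n6}

DF(n6) = ["n2", "n6", "n7", "n8"]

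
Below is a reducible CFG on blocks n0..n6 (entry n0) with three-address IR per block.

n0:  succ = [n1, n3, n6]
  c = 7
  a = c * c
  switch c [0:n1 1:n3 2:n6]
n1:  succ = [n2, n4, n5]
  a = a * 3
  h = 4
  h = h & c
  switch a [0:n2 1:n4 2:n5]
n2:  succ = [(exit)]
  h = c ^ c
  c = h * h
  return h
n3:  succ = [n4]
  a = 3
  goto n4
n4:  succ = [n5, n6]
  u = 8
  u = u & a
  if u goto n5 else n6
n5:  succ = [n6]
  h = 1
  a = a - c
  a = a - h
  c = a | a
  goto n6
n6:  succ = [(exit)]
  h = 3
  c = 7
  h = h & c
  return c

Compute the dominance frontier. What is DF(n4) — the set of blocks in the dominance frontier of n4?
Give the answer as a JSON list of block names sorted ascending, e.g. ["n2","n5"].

Answer: ["n5", "n6"]

Analysis:
idom tree: n1←n0 n2←n1 n3←n0 n4←n0 n5←n0 n6←n0
Dom at joins:
  n4: preds {n1,n3}: {n0,n1} ∩ {n0,n3} = {n0}; idom=n0
  n5: preds {n1,n4}: {n0,n1} ∩ {n0,n4} = {n0}; idom=n0
  n6: preds {n0,n4,n5}: {n0} ∩ {n0,n4} ∩ {n0,n5} = {n0}; idom=n0

DF walk-up:
  n4←n1: walk n1 to n0
  n4←n3: walk n3 to n0
  n5←n1: walk n1 to n0
  n5←n4: walk n4 to n0
  n6←n0: walk · to n0
  n6←n4: walk n4 to n0
  n6←n5: walk n5 to n0
  n0: DF=∅
  n1: DF={n4,n5}
  n2: DF=∅
  n3: DF={n4}
  n4: DF={n5,n6}
  n5: DF={n6}
  n6: DF=∅

DF(n4) = ["n5", "n6"]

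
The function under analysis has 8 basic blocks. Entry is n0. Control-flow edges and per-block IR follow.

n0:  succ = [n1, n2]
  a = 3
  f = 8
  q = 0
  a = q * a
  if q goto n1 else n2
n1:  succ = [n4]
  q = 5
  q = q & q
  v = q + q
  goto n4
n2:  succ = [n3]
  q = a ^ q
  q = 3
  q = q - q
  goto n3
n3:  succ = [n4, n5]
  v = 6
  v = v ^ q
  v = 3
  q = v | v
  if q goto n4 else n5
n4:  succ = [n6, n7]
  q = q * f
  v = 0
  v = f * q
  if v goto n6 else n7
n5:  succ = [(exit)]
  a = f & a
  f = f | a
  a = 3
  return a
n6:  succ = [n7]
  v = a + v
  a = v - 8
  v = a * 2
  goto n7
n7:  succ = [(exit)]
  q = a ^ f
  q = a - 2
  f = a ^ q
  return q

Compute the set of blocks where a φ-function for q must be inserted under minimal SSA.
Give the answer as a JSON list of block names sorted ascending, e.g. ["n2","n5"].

Answer: ["n4"]

Derivation:
idom tree: n1←n0 n2←n0 n3←n2 n4←n0 n5←n3 n6←n4 n7←n4
Dom at joins:
  n4: preds {n1,n3}: {n0,n1} ∩ {n0,n2,n3} = {n0}; idom=n0
  n7: preds {n4,n6}: {n0,n4} ∩ {n0,n4,n6} = {n0,n4}; idom=n4

DF derivation:
  join n4 pred n1: n1 stop@n0
  join n4 pred n3: n3→n2 stop@n0
  join n7 pred n4: · stop@n4
  join n7 pred n6: n6 stop@n4
  n0 → ∅
  n1 → {n4}
  n2 → {n4}
  n3 → {n4}
  n4 → ∅
  n5 → ∅
  n6 → {n7}
  n7 → ∅

φ for q: defs {n0,n1,n2,n3,n4,n7}
  DF⁺ = {n4}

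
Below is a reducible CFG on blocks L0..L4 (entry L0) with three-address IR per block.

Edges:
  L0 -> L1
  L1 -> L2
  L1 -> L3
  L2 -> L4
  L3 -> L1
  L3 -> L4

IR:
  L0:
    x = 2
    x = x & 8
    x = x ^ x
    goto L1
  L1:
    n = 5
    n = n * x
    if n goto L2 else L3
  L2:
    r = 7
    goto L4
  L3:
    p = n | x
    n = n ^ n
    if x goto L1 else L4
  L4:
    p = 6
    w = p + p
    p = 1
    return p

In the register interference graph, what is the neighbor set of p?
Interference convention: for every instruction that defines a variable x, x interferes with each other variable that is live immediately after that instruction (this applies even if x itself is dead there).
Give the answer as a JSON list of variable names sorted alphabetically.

Answer: ["n", "x"]

Analysis:
Block summaries:
  L0 def {x} use ∅
  L1 def {n} use {x}
  L2 def {r} use ∅
  L3 def {n,p} use {n,x}
  L4 def {p,w} use ∅

Liveness:
  live L0: ∅→{x}
  live L1: {x}→{n,x}
  live L2: ∅→∅
  live L3: {n,x}→{x}
  live L4: ∅→∅

Interfere edges:
  n↔{p,x}
  p↔{n,x}
  r↔∅
  w↔∅
  x↔{n,p}

N(p) = ["n", "x"]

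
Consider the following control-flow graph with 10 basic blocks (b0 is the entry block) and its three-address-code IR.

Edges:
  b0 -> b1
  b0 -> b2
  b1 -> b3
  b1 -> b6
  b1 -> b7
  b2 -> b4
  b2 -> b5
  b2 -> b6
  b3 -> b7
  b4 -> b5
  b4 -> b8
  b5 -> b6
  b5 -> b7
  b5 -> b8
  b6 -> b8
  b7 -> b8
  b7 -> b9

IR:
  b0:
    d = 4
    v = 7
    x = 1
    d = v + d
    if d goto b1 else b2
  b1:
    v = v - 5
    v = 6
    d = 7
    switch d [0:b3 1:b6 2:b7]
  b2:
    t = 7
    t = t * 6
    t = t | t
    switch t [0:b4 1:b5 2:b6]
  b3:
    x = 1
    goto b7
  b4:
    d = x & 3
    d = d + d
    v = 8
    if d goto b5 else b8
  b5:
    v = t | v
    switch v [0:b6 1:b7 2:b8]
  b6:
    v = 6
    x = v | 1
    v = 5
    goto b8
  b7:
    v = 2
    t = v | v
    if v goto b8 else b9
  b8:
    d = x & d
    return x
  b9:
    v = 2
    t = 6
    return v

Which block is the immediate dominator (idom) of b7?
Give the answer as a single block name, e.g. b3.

idom tree: b1←b0 b2←b0 b3←b1 b4←b2 b5←b2 b6←b0 b7←b0 b8←b0 b9←b7
Join-block Dom:
  b5: preds {b2,b4}: {b0,b2} ∩ {b0,b2,b4} = {b0,b2}; idom=b2
  b6: preds {b1,b2,b5}: {b0,b1} ∩ {b0,b2} ∩ {b0,b2,b5} = {b0}; idom=b0
  b7: preds {b1,b3,b5}: {b0,b1} ∩ {b0,b1,b3} ∩ {b0,b2,b5} = {b0}; idom=b0
  b8: preds {b4,b5,b6,b7}: {b0,b2,b4} ∩ {b0,b2,b5} ∩ {b0,b6} ∩ {b0,b7} = {b0}; idom=b0

idom(b7) = b0

Answer: b0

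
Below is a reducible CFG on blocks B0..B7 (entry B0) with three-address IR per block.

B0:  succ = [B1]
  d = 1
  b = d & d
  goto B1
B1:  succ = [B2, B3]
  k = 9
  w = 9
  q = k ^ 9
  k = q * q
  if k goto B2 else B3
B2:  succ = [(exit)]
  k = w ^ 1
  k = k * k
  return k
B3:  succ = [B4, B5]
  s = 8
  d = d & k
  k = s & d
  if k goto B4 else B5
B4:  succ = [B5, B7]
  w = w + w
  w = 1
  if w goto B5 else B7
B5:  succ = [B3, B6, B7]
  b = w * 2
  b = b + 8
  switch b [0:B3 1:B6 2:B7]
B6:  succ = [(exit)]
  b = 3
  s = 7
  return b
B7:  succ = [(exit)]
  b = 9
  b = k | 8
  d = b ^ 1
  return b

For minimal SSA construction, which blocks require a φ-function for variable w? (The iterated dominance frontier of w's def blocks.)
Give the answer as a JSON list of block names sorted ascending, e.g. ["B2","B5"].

Answer: ["B3", "B5", "B7"]

Derivation:
idom tree: B1←B0 B2←B1 B3←B1 B4←B3 B5←B3 B6←B5 B7←B3
Join-block Dom:
  B3: preds {B1,B5}: {B0,B1} ∩ {B0,B1,B3,B5} = {B0,B1}; idom=B1
  B5: preds {B3,B4}: {B0,B1,B3} ∩ {B0,B1,B3,B4} = {B0,B1,B3}; idom=B3
  B7: preds {B4,B5}: {B0,B1,B3,B4} ∩ {B0,B1,B3,B5} = {B0,B1,B3}; idom=B3

DF derivation:
  join B3 pred B1: · stop@B1
  join B3 pred B5: B5→B3 stop@B1
  join B5 pred B3: · stop@B3
  join B5 pred B4: B4 stop@B3
  join B7 pred B4: B4 stop@B3
  join B7 pred B5: B5 stop@B3
  B0: DF=∅
  B1: DF=∅
  B2: DF=∅
  B3: DF={B3}
  B4: DF={B5,B7}
  B5: DF={B3,B7}
  B6: DF=∅
  B7: DF=∅

φ for w: defs {B1,B4}
  DF⁺ = {B3,B5,B7}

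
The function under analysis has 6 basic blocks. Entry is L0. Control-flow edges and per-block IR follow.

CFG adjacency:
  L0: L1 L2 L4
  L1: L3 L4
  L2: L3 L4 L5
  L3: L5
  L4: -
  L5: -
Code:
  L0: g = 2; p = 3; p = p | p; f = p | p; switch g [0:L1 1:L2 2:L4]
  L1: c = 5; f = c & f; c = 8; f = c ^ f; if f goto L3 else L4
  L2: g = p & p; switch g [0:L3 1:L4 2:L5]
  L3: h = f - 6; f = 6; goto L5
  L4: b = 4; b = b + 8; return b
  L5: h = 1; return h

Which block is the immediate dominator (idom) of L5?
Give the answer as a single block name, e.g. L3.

Answer: L0

Analysis:
idom tree: L1←L0 L2←L0 L3←L0 L4←L0 L5←L0
Join-block Dom:
  L3: preds {L1,L2}: {L0,L1} ∩ {L0,L2} = {L0}; idom=L0
  L4: preds {L0,L1,L2}: {L0} ∩ {L0,L1} ∩ {L0,L2} = {L0}; idom=L0
  L5: preds {L2,L3}: {L0,L2} ∩ {L0,L3} = {L0}; idom=L0

idom(L5) = L0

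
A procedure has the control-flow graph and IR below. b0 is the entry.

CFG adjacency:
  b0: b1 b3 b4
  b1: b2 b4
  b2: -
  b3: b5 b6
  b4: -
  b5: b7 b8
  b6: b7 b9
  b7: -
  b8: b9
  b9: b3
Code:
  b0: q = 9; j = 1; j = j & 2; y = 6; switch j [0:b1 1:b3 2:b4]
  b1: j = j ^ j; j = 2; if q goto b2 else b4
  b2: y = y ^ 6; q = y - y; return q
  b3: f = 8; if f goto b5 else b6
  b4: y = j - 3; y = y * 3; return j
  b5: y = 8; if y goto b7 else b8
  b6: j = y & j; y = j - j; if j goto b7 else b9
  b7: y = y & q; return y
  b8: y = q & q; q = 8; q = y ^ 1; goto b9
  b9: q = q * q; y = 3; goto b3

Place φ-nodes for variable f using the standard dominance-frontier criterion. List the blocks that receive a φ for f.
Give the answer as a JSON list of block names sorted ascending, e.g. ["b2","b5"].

Answer: ["b3"]

Derivation:
idom tree: b1←b0 b2←b1 b3←b0 b4←b0 b5←b3 b6←b3 b7←b3 b8←b5 b9←b3
Join-block Dom:
  b3: preds {b0,b9}: {b0} ∩ {b0,b3,b9} = {b0}; idom=b0
  b4: preds {b0,b1}: {b0} ∩ {b0,b1} = {b0}; idom=b0
  b7: preds {b5,b6}: {b0,b3,b5} ∩ {b0,b3,b6} = {b0,b3}; idom=b3
  b9: preds {b6,b8}: {b0,b3,b6} ∩ {b0,b3,b5,b8} = {b0,b3}; idom=b3

Frontier:
  join b3 pred b0: · stop@b0
  join b3 pred b9: b9→b3 stop@b0
  join b4 pred b0: · stop@b0
  join b4 pred b1: b1 stop@b0
  join b7 pred b5: b5 stop@b3
  join b7 pred b6: b6 stop@b3
  join b9 pred b6: b6 stop@b3
  join b9 pred b8: b8→b5 stop@b3
  DF(b0)=∅
  DF(b1)={b4}
  DF(b2)=∅
  DF(b3)={b3}
  DF(b4)=∅
  DF(b5)={b7,b9}
  DF(b6)={b7,b9}
  DF(b7)=∅
  DF(b8)={b9}
  DF(b9)={b3}

φ for f: defs {b3}
  DF⁺ = {b3}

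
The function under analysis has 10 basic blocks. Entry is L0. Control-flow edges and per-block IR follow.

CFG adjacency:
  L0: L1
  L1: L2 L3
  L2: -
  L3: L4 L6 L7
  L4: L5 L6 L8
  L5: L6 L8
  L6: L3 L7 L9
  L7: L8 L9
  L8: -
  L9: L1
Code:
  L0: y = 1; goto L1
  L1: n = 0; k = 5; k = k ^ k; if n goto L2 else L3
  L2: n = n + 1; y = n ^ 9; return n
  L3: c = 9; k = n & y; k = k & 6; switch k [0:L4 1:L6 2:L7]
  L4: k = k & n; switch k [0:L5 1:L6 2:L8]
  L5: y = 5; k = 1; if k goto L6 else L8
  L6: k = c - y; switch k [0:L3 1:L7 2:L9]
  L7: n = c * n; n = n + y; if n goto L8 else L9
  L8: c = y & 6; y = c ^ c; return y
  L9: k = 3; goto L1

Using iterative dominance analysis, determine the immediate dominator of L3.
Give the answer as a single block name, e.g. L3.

Answer: L1

Derivation:
idom tree: L1←L0 L2←L1 L3←L1 L4←L3 L5←L4 L6←L3 L7←L3 L8←L3 L9←L3
Dom∩ at merges:
  L1: preds {L0,L9}: {L0} ∩ {L0,L1,L3,L9} = {L0}; idom=L0
  L3: preds {L1,L6}: {L0,L1} ∩ {L0,L1,L3,L6} = {L0,L1}; idom=L1
  L6: preds {L3,L4,L5}: {L0,L1,L3} ∩ {L0,L1,L3,L4} ∩ {L0,L1,L3,L4,L5} = {L0,L1,L3}; idom=L3
  L7: preds {L3,L6}: {L0,L1,L3} ∩ {L0,L1,L3,L6} = {L0,L1,L3}; idom=L3
  L8: preds {L4,L5,L7}: {L0,L1,L3,L4} ∩ {L0,L1,L3,L4,L5} ∩ {L0,L1,L3,L7} = {L0,L1,L3}; idom=L3
  L9: preds {L6,L7}: {L0,L1,L3,L6} ∩ {L0,L1,L3,L7} = {L0,L1,L3}; idom=L3

idom(L3) = L1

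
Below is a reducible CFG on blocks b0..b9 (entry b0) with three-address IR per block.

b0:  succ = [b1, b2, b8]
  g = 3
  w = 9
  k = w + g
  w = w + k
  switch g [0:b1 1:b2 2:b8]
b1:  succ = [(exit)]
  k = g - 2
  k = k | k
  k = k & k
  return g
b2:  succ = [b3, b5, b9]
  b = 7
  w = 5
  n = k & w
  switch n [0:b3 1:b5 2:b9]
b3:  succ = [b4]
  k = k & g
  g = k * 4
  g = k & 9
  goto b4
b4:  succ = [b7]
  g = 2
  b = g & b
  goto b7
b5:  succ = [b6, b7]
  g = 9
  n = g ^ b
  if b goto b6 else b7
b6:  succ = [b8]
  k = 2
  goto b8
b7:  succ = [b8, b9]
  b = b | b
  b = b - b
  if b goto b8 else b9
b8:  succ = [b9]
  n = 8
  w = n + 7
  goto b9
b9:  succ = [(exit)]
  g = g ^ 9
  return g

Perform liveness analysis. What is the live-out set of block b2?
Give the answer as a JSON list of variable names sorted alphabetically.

Answer: ["b", "g", "k"]

Derivation:
def/use:
  b0 def {g,k,w} use ∅
  b1 def {k} use {g}
  b2 def {b,n,w} use {k}
  b3 def {g,k} use {g,k}
  b4 def {b,g} use {b}
  b5 def {g,n} use {b}
  b6 def {k} use ∅
  b7 def {b} use {b}
  b8 def {n,w} use ∅
  b9 def {g} use {g}

Live sets:
  b0 li=∅ lo={g,k}
  b1 li={g} lo=∅
  b2 li={g,k} lo={b,g,k}
  b3 li={b,g,k} lo={b}
  b4 li={b} lo={b,g}
  b5 li={b} lo={b,g}
  b6 li={g} lo={g}
  b7 li={b,g} lo={g}
  b8 li={g} lo={g}
  b9 li={g} lo=∅

live-out(b2) = ["b", "g", "k"]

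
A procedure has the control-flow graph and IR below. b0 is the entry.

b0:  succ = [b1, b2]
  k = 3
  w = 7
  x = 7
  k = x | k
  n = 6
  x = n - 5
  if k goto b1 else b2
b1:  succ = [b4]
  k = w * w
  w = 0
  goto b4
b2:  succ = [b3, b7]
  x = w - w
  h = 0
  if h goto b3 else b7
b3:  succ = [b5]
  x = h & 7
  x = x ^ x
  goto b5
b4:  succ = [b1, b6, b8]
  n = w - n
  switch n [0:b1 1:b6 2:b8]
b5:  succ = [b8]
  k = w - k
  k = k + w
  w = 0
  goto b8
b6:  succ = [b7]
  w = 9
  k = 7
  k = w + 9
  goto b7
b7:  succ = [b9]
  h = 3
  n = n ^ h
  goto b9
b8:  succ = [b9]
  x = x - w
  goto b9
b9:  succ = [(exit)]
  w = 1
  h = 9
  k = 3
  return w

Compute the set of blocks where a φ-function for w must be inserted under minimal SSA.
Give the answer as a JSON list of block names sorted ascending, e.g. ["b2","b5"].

Answer: ["b1", "b7", "b8", "b9"]

Working:
idom tree: b1←b0 b2←b0 b3←b2 b4←b1 b5←b3 b6←b4 b7←b0 b8←b0 b9←b0
Join-block Dom:
  b1: preds {b0,b4}: {b0} ∩ {b0,b1,b4} = {b0}; idom=b0
  b7: preds {b2,b6}: {b0,b2} ∩ {b0,b1,b4,b6} = {b0}; idom=b0
  b8: preds {b4,b5}: {b0,b1,b4} ∩ {b0,b2,b3,b5} = {b0}; idom=b0
  b9: preds {b7,b8}: {b0,b7} ∩ {b0,b8} = {b0}; idom=b0

DF walk-up:
  b1←b0: walk · to b0
  b1←b4: walk b4→b1 to b0
  b7←b2: walk b2 to b0
  b7←b6: walk b6→b4→b1 to b0
  b8←b4: walk b4→b1 to b0
  b8←b5: walk b5→b3→b2 to b0
  b9←b7: walk b7 to b0
  b9←b8: walk b8 to b0
  DF(b0)=∅
  DF(b1)={b1,b7,b8}
  DF(b2)={b7,b8}
  DF(b3)={b8}
  DF(b4)={b1,b7,b8}
  DF(b5)={b8}
  DF(b6)={b7}
  DF(b7)={b9}
  DF(b8)={b9}
  DF(b9)=∅

φ for w: defs {b0,b1,b5,b6,b9}
  DF⁺ = {b1,b7,b8,b9}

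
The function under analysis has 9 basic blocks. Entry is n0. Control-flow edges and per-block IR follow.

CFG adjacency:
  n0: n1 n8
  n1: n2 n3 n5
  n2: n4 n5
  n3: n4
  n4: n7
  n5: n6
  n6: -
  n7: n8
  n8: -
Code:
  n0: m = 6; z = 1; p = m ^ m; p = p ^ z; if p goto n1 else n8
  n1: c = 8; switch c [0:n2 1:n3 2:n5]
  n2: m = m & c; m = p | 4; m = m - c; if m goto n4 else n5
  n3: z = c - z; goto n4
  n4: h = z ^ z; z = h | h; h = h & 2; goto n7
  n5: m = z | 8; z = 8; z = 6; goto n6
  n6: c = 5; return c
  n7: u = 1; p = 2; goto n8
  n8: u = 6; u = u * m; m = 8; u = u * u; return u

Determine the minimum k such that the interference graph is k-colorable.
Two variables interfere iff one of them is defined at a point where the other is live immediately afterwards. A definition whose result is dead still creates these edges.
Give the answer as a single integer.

Answer: 4

Working:
Per-block:
  n0: {m,p,z} / ∅
  n1: {c} / ∅
  n2: {m} / {c,m,p}
  n3: {z} / {c,z}
  n4: {h,z} / {z}
  n5: {m,z} / {z}
  n6: {c} / ∅
  n7: {p,u} / ∅
  n8: {m,u} / {m}

Liveness:
  n0: in=∅ out={m,p,z}
  n1: in={m,p,z} out={c,m,p,z}
  n2: in={c,m,p,z} out={m,z}
  n3: in={c,m,z} out={m,z}
  n4: in={m,z} out={m}
  n5: in={z} out=∅
  n6: in=∅ out=∅
  n7: in={m} out={m}
  n8: in={m} out=∅

Interference:
  c — {m,p,z}
  h — {m,z}
  m — {c,h,p,u,z}
  p — {c,m,z}
  u — {m}
  z — {c,h,m,p}

Colouring:
  clique {c,m,p,z} ⇒ need ≥ 4
  4-colouring: R0={m}  R1={u,z}  R2={c,h}  R3={p}
  χ = 4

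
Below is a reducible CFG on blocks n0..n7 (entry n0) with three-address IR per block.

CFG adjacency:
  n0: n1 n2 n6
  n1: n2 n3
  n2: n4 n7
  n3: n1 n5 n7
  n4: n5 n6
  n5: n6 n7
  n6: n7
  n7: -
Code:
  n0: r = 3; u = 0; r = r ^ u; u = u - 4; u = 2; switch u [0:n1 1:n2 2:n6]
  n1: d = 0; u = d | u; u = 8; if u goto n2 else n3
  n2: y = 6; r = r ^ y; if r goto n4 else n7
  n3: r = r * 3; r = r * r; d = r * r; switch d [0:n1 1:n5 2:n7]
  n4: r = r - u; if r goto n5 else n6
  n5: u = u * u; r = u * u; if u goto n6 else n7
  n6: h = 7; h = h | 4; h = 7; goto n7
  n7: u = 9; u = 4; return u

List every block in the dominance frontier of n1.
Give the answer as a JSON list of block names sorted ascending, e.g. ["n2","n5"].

idom tree: n1←n0 n2←n0 n3←n1 n4←n2 n5←n0 n6←n0 n7←n0
Join-block Dom:
  n1: preds {n0,n3}: {n0} ∩ {n0,n1,n3} = {n0}; idom=n0
  n2: preds {n0,n1}: {n0} ∩ {n0,n1} = {n0}; idom=n0
  n5: preds {n3,n4}: {n0,n1,n3} ∩ {n0,n2,n4} = {n0}; idom=n0
  n6: preds {n0,n4,n5}: {n0} ∩ {n0,n2,n4} ∩ {n0,n5} = {n0}; idom=n0
  n7: preds {n2,n3,n5,n6}: {n0,n2} ∩ {n0,n1,n3} ∩ {n0,n5} ∩ {n0,n6} = {n0}; idom=n0

DF walk-up:
  n1←n0: walk · to n0
  n1←n3: walk n3→n1 to n0
  n2←n0: walk · to n0
  n2←n1: walk n1 to n0
  n5←n3: walk n3→n1 to n0
  n5←n4: walk n4→n2 to n0
  n6←n0: walk · to n0
  n6←n4: walk n4→n2 to n0
  n6←n5: walk n5 to n0
  n7←n2: walk n2 to n0
  n7←n3: walk n3→n1 to n0
  n7←n5: walk n5 to n0
  n7←n6: walk n6 to n0
  n0: DF=∅
  n1: DF={n1,n2,n5,n7}
  n2: DF={n5,n6,n7}
  n3: DF={n1,n5,n7}
  n4: DF={n5,n6}
  n5: DF={n6,n7}
  n6: DF={n7}
  n7: DF=∅

DF(n1) = ["n1", "n2", "n5", "n7"]

Answer: ["n1", "n2", "n5", "n7"]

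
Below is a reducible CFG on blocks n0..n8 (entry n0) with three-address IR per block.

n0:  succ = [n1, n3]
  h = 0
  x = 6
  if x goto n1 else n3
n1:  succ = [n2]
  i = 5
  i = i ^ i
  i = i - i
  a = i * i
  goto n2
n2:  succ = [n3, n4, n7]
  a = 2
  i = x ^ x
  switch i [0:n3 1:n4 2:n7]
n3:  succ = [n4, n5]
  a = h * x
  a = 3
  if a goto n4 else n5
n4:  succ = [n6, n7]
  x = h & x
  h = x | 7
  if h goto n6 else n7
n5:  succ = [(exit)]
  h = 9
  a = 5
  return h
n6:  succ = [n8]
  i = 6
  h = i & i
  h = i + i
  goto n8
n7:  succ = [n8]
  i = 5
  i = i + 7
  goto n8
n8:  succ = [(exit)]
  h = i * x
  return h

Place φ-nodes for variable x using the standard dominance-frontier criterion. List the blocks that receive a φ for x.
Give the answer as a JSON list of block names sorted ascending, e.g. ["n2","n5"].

Answer: ["n7", "n8"]

Analysis:
idom tree: n1←n0 n2←n1 n3←n0 n4←n0 n5←n3 n6←n4 n7←n0 n8←n0
Dom at joins:
  n3: preds {n0,n2}: {n0} ∩ {n0,n1,n2} = {n0}; idom=n0
  n4: preds {n2,n3}: {n0,n1,n2} ∩ {n0,n3} = {n0}; idom=n0
  n7: preds {n2,n4}: {n0,n1,n2} ∩ {n0,n4} = {n0}; idom=n0
  n8: preds {n6,n7}: {n0,n4,n6} ∩ {n0,n7} = {n0}; idom=n0

DF walk-up:
  n3←n0: walk · to n0
  n3←n2: walk n2→n1 to n0
  n4←n2: walk n2→n1 to n0
  n4←n3: walk n3 to n0
  n7←n2: walk n2→n1 to n0
  n7←n4: walk n4 to n0
  n8←n6: walk n6→n4 to n0
  n8←n7: walk n7 to n0
  DF(n0)=∅
  DF(n1)={n3,n4,n7}
  DF(n2)={n3,n4,n7}
  DF(n3)={n4}
  DF(n4)={n7,n8}
  DF(n5)=∅
  DF(n6)={n8}
  DF(n7)={n8}
  DF(n8)=∅

φ for x: defs {n0,n4}
  DF⁺ = {n7,n8}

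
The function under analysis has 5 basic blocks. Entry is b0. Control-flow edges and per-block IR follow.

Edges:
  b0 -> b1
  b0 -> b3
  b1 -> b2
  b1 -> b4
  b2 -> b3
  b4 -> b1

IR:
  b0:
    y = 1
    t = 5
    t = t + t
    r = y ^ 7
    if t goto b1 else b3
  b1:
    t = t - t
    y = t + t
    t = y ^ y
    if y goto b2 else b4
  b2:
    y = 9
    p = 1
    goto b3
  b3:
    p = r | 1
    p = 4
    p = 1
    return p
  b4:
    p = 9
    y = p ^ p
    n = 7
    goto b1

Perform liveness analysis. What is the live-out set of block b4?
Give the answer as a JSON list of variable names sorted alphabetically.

Per-block:
  b0 def {r,t,y} use ∅
  b1 def {t,y} use {t}
  b2 def {p,y} use ∅
  b3 def {p} use {r}
  b4 def {n,p,y} use ∅

Live sets:
  b0: in=∅ out={r,t}
  b1: in={r,t} out={r,t}
  b2: in={r} out={r}
  b3: in={r} out=∅
  b4: in={r,t} out={r,t}

live-out(b4) = ["r", "t"]

Answer: ["r", "t"]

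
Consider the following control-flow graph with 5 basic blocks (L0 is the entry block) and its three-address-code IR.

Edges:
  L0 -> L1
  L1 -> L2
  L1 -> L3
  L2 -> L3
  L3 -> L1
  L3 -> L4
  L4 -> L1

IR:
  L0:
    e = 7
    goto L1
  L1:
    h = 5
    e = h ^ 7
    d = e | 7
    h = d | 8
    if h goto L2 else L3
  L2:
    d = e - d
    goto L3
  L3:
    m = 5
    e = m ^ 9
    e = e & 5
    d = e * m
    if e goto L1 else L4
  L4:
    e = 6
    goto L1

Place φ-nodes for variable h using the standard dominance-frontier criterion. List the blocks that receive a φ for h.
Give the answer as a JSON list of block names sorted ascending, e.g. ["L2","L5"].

Answer: ["L1"]

Analysis:
idom tree: L1←L0 L2←L1 L3←L1 L4←L3
Dom∩ at merges:
  L1: preds {L0,L3,L4}: {L0} ∩ {L0,L1,L3} ∩ {L0,L1,L3,L4} = {L0}; idom=L0
  L3: preds {L1,L2}: {L0,L1} ∩ {L0,L1,L2} = {L0,L1}; idom=L1

DF walk-up:
  L1←L0: walk · to L0
  L1←L3: walk L3→L1 to L0
  L1←L4: walk L4→L3→L1 to L0
  L3←L1: walk · to L1
  L3←L2: walk L2 to L1
  L0: DF=∅
  L1: DF={L1}
  L2: DF={L3}
  L3: DF={L1}
  L4: DF={L1}

φ for h: defs {L1}
  DF⁺ = {L1}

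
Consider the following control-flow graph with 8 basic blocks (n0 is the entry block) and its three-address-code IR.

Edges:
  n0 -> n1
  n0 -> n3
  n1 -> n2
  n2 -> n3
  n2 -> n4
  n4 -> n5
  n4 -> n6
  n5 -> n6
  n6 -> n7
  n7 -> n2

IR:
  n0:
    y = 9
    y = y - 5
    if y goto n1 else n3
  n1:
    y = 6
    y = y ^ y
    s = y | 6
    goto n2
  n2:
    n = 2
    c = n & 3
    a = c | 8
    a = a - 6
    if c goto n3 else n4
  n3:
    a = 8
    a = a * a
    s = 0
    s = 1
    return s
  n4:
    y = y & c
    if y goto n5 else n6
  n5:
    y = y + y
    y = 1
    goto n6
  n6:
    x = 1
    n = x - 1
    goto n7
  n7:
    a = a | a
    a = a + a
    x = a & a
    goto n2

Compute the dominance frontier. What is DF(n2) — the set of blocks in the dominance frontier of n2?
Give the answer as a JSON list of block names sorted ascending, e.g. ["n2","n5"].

idom tree: n1←n0 n2←n1 n3←n0 n4←n2 n5←n4 n6←n4 n7←n6
Dom∩ at merges:
  n2: preds {n1,n7}: {n0,n1} ∩ {n0,n1,n2,n4,n6,n7} = {n0,n1}; idom=n1
  n3: preds {n0,n2}: {n0} ∩ {n0,n1,n2} = {n0}; idom=n0
  n6: preds {n4,n5}: {n0,n1,n2,n4} ∩ {n0,n1,n2,n4,n5} = {n0,n1,n2,n4}; idom=n4

Frontier:
  join n2 pred n1: · stop@n1
  join n2 pred n7: n7→n6→n4→n2 stop@n1
  join n3 pred n0: · stop@n0
  join n3 pred n2: n2→n1 stop@n0
  join n6 pred n4: · stop@n4
  join n6 pred n5: n5 stop@n4
  n0: DF=∅
  n1: DF={n3}
  n2: DF={n2,n3}
  n3: DF=∅
  n4: DF={n2}
  n5: DF={n6}
  n6: DF={n2}
  n7: DF={n2}

DF(n2) = ["n2", "n3"]

Answer: ["n2", "n3"]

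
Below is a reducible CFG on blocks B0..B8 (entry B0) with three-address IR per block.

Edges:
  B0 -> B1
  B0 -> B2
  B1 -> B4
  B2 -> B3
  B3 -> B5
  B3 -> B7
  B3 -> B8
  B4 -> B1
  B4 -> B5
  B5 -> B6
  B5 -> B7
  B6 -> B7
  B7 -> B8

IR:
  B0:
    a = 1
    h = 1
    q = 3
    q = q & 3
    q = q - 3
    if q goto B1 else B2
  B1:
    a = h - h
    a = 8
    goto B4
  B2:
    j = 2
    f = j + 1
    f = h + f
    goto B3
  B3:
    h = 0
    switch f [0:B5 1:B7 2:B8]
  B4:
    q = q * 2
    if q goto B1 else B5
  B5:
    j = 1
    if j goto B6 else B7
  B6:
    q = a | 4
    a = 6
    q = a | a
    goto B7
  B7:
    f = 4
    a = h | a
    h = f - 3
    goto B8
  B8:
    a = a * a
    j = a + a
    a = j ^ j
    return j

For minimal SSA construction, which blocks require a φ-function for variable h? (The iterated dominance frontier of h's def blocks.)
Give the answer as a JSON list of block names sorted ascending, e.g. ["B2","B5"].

idom tree: B1←B0 B2←B0 B3←B2 B4←B1 B5←B0 B6←B5 B7←B0 B8←B0
Dom at joins:
  B1: preds {B0,B4}: {B0} ∩ {B0,B1,B4} = {B0}; idom=B0
  B5: preds {B3,B4}: {B0,B2,B3} ∩ {B0,B1,B4} = {B0}; idom=B0
  B7: preds {B3,B5,B6}: {B0,B2,B3} ∩ {B0,B5} ∩ {B0,B5,B6} = {B0}; idom=B0
  B8: preds {B3,B7}: {B0,B2,B3} ∩ {B0,B7} = {B0}; idom=B0

DF derivation:
  B1←B0: walk · to B0
  B1←B4: walk B4→B1 to B0
  B5←B3: walk B3→B2 to B0
  B5←B4: walk B4→B1 to B0
  B7←B3: walk B3→B2 to B0
  B7←B5: walk B5 to B0
  B7←B6: walk B6→B5 to B0
  B8←B3: walk B3→B2 to B0
  B8←B7: walk B7 to B0
  DF(B0)=∅
  DF(B1)={B1,B5}
  DF(B2)={B5,B7,B8}
  DF(B3)={B5,B7,B8}
  DF(B4)={B1,B5}
  DF(B5)={B7}
  DF(B6)={B7}
  DF(B7)={B8}
  DF(B8)=∅

φ for h: defs {B0,B3,B7}
  DF⁺ = {B5,B7,B8}

Answer: ["B5", "B7", "B8"]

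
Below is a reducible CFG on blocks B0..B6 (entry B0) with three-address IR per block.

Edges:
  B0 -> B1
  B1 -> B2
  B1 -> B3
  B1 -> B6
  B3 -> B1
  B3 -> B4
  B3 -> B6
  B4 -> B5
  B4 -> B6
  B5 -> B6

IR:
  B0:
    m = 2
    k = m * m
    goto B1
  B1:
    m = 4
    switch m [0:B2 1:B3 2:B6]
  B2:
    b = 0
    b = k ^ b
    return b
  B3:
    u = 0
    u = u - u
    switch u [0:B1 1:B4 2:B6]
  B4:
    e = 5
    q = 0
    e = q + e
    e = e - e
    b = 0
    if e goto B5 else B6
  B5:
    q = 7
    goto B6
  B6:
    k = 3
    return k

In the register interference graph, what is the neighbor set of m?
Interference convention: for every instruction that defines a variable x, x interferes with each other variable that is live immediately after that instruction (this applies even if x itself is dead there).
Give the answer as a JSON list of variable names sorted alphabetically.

Answer: ["k"]

Derivation:
Per-block:
  B0 def {k,m} use ∅
  B1 def {m} use ∅
  B2 def {b} use {k}
  B3 def {u} use ∅
  B4 def {b,e,q} use ∅
  B5 def {q} use ∅
  B6 def {k} use ∅

Live sets:
  B0 li=∅ lo={k}
  B1 li={k} lo={k}
  B2 li={k} lo=∅
  B3 li={k} lo={k}
  B4 li=∅ lo=∅
  B5 li=∅ lo=∅
  B6 li=∅ lo=∅

Conflict graph:
  b — {e,k}
  e — {b,q}
  k — {b,m,u}
  m — {k}
  q — {e}
  u — {k}

N(m) = ["k"]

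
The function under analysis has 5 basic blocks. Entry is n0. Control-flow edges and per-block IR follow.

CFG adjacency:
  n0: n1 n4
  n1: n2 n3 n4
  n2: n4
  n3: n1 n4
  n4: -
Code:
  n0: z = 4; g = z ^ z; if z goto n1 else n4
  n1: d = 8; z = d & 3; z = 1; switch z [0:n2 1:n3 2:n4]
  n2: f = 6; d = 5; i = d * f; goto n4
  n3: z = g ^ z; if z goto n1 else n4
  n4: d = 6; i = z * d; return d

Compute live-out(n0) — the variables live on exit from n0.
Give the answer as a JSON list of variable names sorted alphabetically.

Answer: ["g", "z"]

Derivation:
Per-block:
  n0 def {g,z} use ∅
  n1 def {d,z} use ∅
  n2 def {d,f,i} use ∅
  n3 def {z} use {g,z}
  n4 def {d,i} use {z}

Backward fixpoint:
  n0: in=∅ out={g,z}
  n1: in={g} out={g,z}
  n2: in={z} out={z}
  n3: in={g,z} out={g,z}
  n4: in={z} out=∅

live-out(n0) = ["g", "z"]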